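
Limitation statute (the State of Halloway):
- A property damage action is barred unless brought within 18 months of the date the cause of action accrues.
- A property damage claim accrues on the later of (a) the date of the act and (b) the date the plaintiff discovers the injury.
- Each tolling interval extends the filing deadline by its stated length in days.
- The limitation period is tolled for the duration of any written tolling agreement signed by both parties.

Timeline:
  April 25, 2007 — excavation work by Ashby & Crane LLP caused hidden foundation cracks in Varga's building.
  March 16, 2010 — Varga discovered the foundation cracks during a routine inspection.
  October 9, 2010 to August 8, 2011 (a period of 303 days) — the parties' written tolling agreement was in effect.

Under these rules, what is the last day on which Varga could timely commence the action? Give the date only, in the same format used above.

Because discovery on March 16, 2010 post-dates the April 25, 2007 act, accrual under the later-of rule falls on March 16, 2010.
18 months from March 16, 2010 is September 16, 2011.
Because the written tolling agreement ran from October 9, 2010 to August 8, 2011, the deadline is extended by 303 days to July 15, 2012.

July 15, 2012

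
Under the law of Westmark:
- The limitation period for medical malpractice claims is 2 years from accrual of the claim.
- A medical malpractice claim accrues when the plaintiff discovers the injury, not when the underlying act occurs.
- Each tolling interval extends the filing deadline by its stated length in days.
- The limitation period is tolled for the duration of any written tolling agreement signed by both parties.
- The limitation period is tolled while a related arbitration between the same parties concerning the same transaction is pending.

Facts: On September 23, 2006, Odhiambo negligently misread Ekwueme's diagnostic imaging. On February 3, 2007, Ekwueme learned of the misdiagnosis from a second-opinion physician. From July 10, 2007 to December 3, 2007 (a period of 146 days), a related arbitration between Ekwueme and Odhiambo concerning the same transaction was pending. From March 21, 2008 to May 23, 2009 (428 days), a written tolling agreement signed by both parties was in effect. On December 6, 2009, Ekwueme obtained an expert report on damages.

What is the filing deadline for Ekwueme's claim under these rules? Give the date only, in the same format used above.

August 31, 2010

Under the discovery rule, the claim accrued on February 3, 2007, when Ekwueme discovered the injury — not on the September 23, 2006 date of the underlying act.
2 years from February 3, 2007 is February 3, 2009.
The pending related arbitration from July 10, 2007 to December 3, 2007 tolled the period for 146 days, extending the deadline to June 29, 2009.
The period was tolled for 428 days by the written tolling agreement (March 21, 2008 to May 23, 2009), pushing the deadline to August 31, 2010.
The other events in the timeline have no effect on the limitation period under the stated rules.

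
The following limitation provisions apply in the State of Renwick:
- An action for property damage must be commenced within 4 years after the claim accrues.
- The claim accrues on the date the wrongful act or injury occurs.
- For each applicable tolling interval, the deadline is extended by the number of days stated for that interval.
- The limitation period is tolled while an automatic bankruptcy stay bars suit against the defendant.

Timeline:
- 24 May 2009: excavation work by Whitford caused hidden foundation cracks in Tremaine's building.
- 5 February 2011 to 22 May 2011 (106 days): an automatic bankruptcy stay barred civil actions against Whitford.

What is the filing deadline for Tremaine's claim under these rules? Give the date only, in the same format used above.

The limitation period began to run on 24 May 2009.
Adding the 4 years base period to 24 May 2009 gives a deadline of 24 May 2013, before any tolling.
The period was tolled for 106 days by the automatic bankruptcy stay (5 February 2011 to 22 May 2011), pushing the deadline to 7 September 2013.

7 September 2013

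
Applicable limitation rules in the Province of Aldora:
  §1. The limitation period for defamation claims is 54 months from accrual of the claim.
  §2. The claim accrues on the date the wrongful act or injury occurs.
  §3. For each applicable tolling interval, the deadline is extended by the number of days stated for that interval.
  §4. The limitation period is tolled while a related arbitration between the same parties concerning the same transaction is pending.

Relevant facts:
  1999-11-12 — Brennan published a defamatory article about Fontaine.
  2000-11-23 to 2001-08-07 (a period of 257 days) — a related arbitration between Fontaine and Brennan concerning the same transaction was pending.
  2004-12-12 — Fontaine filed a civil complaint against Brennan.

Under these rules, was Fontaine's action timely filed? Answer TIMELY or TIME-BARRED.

TIMELY

The claim accrued on 1999-11-12, the date of the act.
54 months from 1999-11-12 is 2004-05-12.
The period was tolled for 257 days by the pending related arbitration (2000-11-23 to 2001-08-07), pushing the deadline to 2005-01-24.
The 2004-12-12 filing precedes the 2005-01-24 deadline; the claim is timely.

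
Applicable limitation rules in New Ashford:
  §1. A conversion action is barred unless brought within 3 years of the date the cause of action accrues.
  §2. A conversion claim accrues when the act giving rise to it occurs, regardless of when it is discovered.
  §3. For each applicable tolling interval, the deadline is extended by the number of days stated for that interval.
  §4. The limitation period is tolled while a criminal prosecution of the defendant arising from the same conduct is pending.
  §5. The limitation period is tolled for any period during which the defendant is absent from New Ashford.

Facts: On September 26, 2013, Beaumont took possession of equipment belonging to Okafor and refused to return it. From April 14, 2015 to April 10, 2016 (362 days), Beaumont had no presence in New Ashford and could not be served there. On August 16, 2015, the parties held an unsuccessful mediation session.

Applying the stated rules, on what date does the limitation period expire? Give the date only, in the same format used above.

The claim accrued on September 26, 2013, when the wrongful act occurred.
3 years from September 26, 2013 is September 26, 2016.
Because the defendant's absence from the jurisdiction ran from April 14, 2015 to April 10, 2016, the deadline is extended by 362 days to September 23, 2017.
None of the other events listed affects the running of the period under the stated rules.

September 23, 2017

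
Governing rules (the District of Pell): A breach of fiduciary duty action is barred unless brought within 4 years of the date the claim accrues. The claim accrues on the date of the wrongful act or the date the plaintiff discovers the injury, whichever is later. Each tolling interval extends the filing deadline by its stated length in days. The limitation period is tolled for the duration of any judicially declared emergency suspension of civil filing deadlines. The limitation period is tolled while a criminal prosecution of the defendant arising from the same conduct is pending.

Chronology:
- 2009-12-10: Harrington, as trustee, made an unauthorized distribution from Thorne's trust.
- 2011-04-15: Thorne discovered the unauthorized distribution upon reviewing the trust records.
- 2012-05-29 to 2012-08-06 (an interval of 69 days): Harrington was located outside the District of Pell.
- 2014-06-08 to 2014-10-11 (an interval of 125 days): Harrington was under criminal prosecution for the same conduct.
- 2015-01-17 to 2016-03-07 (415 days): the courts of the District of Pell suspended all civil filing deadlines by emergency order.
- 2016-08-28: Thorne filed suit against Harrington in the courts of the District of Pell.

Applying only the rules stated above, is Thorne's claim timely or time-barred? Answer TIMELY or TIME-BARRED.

TIMELY

The claim accrued on 2011-04-15 — the later of the 2009-12-10 act and the 2011-04-15 discovery.
4 years from 2011-04-15 is 2015-04-15.
The period was tolled for 125 days by the pending criminal prosecution (2014-06-08 to 2014-10-11), pushing the deadline to 2015-08-18.
Because the emergency suspension of filing deadlines ran from 2015-01-17 to 2016-03-07, the deadline is extended by 415 days to 2016-10-06.
The defendant's absence from the jurisdiction from 2012-05-29 to 2012-08-06 does not toll the period, because no stated rule makes the defendant's absence a tolling event.
Thorne filed on 2016-08-28, before the 2016-10-06 deadline, so the action is timely.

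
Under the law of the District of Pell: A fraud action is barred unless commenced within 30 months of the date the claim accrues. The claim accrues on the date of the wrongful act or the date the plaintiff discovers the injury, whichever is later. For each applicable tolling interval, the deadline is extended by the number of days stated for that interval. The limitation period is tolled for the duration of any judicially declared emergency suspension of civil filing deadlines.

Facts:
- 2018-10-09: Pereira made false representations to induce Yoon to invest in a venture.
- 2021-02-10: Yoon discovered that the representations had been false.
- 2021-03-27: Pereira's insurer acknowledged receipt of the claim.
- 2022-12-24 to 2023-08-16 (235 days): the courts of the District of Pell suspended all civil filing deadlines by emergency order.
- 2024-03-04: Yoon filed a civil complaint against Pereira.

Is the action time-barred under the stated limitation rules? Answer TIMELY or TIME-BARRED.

TIMELY

Because discovery on 2021-02-10 post-dates the 2018-10-09 act, accrual under the later-of rule falls on 2021-02-10.
Adding the 30 months base period to 2021-02-10 gives a deadline of 2023-08-10, before any tolling.
The period was tolled for 235 days by the emergency suspension of filing deadlines (2022-12-24 to 2023-08-16), pushing the deadline to 2024-04-01.
Nothing else in the chronology tolls or restarts the period.
Filing on 2024-03-04 beat the 2024-04-01 deadline — the action is timely.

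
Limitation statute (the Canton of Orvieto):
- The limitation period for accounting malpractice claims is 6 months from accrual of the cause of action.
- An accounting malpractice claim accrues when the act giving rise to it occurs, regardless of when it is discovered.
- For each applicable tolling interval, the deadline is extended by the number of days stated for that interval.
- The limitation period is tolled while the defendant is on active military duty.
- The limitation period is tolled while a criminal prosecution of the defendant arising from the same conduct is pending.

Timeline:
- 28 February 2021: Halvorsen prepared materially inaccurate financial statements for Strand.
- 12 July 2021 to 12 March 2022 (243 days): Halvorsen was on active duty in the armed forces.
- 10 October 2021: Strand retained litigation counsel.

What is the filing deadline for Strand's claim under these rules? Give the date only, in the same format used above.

28 April 2022

The claim accrued on 28 February 2021, when the wrongful act occurred.
The untolled deadline — 6 months after 28 February 2021 — is 28 August 2021.
The defendant's active military service from 12 July 2021 to 12 March 2022 tolled the period for 243 days, extending the deadline to 28 April 2022.
The other events in the timeline have no effect on the limitation period under the stated rules.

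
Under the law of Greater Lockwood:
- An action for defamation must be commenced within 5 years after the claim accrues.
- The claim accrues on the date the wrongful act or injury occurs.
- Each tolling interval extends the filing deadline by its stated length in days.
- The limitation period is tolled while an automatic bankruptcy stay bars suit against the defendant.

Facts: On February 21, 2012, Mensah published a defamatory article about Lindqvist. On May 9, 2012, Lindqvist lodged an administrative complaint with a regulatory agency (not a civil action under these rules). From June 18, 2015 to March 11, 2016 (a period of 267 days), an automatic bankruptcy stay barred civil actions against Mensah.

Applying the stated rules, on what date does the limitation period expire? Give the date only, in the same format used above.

November 15, 2017

The limitation period began to run on February 21, 2012.
5 years from February 21, 2012 is February 21, 2017.
The period was tolled for 267 days by the automatic bankruptcy stay (June 18, 2015 to March 11, 2016), pushing the deadline to November 15, 2017.
Nothing else in the chronology tolls or restarts the period.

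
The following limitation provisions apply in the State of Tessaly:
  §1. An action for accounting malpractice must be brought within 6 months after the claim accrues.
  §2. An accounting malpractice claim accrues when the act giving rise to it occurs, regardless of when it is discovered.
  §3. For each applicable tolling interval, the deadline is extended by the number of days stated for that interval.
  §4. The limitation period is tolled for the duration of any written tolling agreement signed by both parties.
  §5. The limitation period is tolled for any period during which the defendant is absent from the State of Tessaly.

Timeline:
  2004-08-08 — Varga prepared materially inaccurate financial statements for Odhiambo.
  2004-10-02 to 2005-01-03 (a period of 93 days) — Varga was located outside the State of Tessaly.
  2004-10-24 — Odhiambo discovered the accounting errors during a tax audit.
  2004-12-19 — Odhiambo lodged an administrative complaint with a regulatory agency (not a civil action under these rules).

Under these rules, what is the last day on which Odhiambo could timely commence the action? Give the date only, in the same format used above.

2005-05-12

The claim accrued on 2004-08-08, when the wrongful act occurred; under the stated occurrence rule the 2004-10-24 discovery does not delay accrual.
The untolled deadline — 6 months after 2004-08-08 — is 2005-02-08.
The period was tolled for 93 days by the defendant's absence from the jurisdiction (2004-10-02 to 2005-01-03), pushing the deadline to 2005-05-12.
Nothing else in the chronology tolls or restarts the period.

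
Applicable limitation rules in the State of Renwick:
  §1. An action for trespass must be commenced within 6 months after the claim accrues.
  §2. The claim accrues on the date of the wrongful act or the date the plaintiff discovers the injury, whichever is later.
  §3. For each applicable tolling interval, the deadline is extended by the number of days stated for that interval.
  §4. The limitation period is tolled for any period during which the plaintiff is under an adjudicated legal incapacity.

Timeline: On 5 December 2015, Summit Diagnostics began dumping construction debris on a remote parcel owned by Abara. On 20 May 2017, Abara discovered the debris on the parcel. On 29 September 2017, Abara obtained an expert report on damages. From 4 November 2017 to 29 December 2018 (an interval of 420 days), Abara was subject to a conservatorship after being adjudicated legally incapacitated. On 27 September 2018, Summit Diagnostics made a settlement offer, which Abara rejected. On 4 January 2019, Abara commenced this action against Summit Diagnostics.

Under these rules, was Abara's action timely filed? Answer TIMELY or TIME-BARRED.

TIMELY

The claim accrued on 20 May 2017 — the later of the 5 December 2015 act and the 20 May 2017 discovery.
The untolled deadline — 6 months after 20 May 2017 — is 20 November 2017.
The plaintiff's legal incapacity from 4 November 2017 to 29 December 2018 tolled the period for 420 days, extending the deadline to 14 January 2019.
Nothing else in the chronology tolls or restarts the period.
The 4 January 2019 filing precedes the 14 January 2019 deadline; the claim is timely.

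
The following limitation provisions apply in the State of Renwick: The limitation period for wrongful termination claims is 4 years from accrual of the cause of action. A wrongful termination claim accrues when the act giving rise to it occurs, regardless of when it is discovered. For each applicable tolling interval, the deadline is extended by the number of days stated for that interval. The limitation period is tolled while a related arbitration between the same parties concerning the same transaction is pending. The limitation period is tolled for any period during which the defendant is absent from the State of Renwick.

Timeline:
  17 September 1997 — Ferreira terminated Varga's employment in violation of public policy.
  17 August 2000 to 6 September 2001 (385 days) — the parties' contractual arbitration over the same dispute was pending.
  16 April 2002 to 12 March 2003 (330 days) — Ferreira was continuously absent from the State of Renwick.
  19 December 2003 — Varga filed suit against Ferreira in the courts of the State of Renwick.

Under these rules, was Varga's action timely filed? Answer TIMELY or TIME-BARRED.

The cause of action accrued on 17 September 1997, the date of the act.
Adding the 4 years base period to 17 September 1997 gives a deadline of 17 September 2001, before any tolling.
Because the pending related arbitration ran from 17 August 2000 to 6 September 2001, the deadline is extended by 385 days to 7 October 2002.
Because the defendant's absence from the jurisdiction ran from 16 April 2002 to 12 March 2003, the deadline is extended by 330 days to 2 September 2003.
Varga filed on 19 December 2003, after the 2 September 2003 deadline, so the action is time-barred.

TIME-BARRED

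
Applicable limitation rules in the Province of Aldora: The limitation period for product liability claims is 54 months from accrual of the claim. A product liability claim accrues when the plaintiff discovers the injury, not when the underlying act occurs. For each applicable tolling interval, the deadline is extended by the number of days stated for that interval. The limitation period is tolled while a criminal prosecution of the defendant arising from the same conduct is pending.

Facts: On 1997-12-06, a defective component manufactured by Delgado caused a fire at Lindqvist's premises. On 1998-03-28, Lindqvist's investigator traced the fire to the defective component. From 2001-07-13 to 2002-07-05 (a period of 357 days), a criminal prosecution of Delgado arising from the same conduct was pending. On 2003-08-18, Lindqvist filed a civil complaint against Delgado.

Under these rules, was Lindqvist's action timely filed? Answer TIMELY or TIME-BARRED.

Under the discovery rule, the claim accrued on 1998-03-28, when Lindqvist discovered the injury — not on the 1997-12-06 date of the underlying act.
54 months from 1998-03-28 is 2002-09-28.
The period was tolled for 357 days by the pending criminal prosecution (2001-07-13 to 2002-07-05), pushing the deadline to 2003-09-20.
The 2003-08-18 filing precedes the 2003-09-20 deadline; the claim is timely.

TIMELY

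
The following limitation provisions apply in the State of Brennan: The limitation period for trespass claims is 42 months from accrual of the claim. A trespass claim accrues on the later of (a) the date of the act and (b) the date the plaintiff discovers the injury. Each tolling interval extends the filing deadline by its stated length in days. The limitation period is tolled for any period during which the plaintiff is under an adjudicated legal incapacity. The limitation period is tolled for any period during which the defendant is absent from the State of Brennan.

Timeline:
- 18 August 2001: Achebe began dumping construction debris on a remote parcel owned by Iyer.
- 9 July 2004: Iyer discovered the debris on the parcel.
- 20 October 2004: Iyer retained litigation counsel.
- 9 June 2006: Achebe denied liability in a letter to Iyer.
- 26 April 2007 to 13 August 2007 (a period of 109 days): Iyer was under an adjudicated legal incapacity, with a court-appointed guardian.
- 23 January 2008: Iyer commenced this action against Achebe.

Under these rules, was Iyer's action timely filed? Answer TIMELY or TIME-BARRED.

TIMELY

Taking the later of the act (18 August 2001) and discovery (9 July 2004), the claim accrued on 9 July 2004.
42 months from 9 July 2004 is 9 January 2008.
Because the plaintiff's legal incapacity ran from 26 April 2007 to 13 August 2007, the deadline is extended by 109 days to 27 April 2008.
Nothing else in the chronology tolls or restarts the period.
Filing on 23 January 2008 beat the 27 April 2008 deadline — the action is timely.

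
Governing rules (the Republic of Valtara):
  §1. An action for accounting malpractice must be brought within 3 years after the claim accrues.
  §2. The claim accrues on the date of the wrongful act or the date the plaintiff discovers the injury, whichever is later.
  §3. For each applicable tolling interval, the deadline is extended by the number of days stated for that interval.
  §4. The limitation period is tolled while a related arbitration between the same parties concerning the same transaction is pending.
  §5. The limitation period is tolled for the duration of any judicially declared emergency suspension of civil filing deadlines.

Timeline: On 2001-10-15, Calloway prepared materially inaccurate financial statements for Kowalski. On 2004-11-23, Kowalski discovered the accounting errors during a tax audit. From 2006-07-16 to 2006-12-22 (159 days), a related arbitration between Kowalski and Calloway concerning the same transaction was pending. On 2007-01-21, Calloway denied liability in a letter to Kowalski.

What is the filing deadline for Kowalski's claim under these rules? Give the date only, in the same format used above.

Taking the later of the act (2001-10-15) and discovery (2004-11-23), the claim accrued on 2004-11-23.
3 years from 2004-11-23 is 2007-11-23.
The period was tolled for 159 days by the pending related arbitration (2006-07-16 to 2006-12-22), pushing the deadline to 2008-04-30.
Nothing else in the chronology tolls or restarts the period.

2008-04-30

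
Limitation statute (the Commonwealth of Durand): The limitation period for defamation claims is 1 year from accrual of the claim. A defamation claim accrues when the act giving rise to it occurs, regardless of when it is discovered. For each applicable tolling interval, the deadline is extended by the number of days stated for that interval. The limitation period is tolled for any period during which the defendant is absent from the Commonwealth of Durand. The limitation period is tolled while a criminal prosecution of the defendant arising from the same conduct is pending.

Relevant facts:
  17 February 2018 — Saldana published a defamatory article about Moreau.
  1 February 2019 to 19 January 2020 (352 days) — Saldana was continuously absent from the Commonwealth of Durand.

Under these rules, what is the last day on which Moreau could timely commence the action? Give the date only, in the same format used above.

4 February 2020

The claim accrued on 17 February 2018, the date of the act.
The untolled deadline — 1 year after 17 February 2018 — is 17 February 2019.
Because the defendant's absence from the jurisdiction ran from 1 February 2019 to 19 January 2020, the deadline is extended by 352 days to 4 February 2020.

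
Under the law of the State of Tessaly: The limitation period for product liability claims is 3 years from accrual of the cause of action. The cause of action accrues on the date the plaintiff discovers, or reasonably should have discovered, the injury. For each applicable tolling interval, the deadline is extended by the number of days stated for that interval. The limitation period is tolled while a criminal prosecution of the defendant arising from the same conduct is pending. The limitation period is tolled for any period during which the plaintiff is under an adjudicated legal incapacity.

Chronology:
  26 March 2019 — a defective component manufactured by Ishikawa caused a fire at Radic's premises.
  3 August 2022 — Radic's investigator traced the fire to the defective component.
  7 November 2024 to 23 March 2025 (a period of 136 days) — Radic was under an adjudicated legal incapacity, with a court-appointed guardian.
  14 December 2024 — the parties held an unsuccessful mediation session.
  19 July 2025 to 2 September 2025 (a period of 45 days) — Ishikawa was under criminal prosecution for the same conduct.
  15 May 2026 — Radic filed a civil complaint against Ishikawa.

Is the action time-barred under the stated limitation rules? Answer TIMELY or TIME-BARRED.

Accrual is tied to discovery, so the period began on 3 August 2022 rather than on 26 March 2019 when the act occurred.
Adding the 3 years base period to 3 August 2022 gives a deadline of 3 August 2025, before any tolling.
Because the plaintiff's legal incapacity ran from 7 November 2024 to 23 March 2025, the deadline is extended by 136 days to 17 December 2025.
The pending criminal prosecution from 19 July 2025 to 2 September 2025 tolled the period for 45 days, extending the deadline to 31 January 2026.
Nothing else in the chronology tolls or restarts the period.
Radic filed on 15 May 2026, after the 31 January 2026 deadline, so the action is time-barred.

TIME-BARRED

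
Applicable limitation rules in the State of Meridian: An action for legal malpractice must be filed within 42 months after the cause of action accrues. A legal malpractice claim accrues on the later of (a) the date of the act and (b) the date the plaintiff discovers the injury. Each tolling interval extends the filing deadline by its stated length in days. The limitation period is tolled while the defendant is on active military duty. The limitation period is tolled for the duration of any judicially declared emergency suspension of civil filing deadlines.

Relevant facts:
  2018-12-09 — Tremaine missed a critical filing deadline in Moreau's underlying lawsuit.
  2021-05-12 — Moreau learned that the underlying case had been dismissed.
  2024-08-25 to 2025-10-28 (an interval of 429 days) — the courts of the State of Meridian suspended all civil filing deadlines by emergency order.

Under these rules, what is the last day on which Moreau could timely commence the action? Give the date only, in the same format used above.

2026-01-15

Because discovery on 2021-05-12 post-dates the 2018-12-09 act, accrual under the later-of rule falls on 2021-05-12.
The untolled deadline — 42 months after 2021-05-12 — is 2024-11-12.
Because the emergency suspension of filing deadlines ran from 2024-08-25 to 2025-10-28, the deadline is extended by 429 days to 2026-01-15.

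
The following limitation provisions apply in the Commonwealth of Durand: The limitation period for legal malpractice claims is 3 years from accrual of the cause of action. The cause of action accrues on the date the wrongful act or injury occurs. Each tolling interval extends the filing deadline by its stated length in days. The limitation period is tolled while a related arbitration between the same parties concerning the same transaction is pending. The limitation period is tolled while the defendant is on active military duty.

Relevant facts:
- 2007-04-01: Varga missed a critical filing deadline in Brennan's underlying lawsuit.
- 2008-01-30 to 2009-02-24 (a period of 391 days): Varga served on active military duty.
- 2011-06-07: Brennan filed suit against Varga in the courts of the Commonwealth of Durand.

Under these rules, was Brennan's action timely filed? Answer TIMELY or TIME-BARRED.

The cause of action accrued on 2007-04-01, the date of the act.
Adding the 3 years base period to 2007-04-01 gives a deadline of 2010-04-01, before any tolling.
The defendant's active military service from 2008-01-30 to 2009-02-24 tolled the period for 391 days, extending the deadline to 2011-04-27.
Filing on 2011-06-07 missed the 2011-04-27 deadline — the action is time-barred.

TIME-BARRED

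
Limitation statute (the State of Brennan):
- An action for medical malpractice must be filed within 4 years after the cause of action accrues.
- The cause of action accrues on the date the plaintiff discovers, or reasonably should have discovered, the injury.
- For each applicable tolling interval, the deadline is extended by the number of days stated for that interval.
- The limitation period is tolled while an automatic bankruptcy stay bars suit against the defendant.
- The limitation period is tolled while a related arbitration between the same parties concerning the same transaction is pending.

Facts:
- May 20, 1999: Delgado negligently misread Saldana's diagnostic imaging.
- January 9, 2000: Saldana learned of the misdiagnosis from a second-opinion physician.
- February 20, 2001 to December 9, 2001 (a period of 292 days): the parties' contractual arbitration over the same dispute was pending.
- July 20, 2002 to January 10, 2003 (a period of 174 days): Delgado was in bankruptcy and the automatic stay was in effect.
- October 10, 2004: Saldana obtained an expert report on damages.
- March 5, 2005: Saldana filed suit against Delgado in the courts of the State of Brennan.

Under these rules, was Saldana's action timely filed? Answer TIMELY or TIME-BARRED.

TIMELY

Accrual is tied to discovery, so the period began on January 9, 2000 rather than on May 20, 1999 when the act occurred.
Adding the 4 years base period to January 9, 2000 gives a deadline of January 9, 2004, before any tolling.
The period was tolled for 292 days by the pending related arbitration (February 20, 2001 to December 9, 2001), pushing the deadline to October 27, 2004.
The period was tolled for 174 days by the automatic bankruptcy stay (July 20, 2002 to January 10, 2003), pushing the deadline to April 19, 2005.
None of the other events listed affects the running of the period under the stated rules.
Filing on March 5, 2005 beat the April 19, 2005 deadline — the action is timely.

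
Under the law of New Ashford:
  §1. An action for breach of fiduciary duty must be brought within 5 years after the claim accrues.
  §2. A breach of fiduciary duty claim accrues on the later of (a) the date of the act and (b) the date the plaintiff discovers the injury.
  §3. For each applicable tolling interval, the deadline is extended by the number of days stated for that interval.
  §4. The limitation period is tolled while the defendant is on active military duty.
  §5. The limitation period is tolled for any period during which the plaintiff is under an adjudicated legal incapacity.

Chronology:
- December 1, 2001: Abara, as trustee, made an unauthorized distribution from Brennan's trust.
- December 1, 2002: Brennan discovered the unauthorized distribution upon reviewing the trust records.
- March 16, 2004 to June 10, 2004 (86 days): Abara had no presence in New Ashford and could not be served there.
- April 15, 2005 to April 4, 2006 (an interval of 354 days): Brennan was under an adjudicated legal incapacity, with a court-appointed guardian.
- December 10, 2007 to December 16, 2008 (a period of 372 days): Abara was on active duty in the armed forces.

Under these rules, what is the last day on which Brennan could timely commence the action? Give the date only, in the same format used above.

Taking the later of the act (December 1, 2001) and discovery (December 1, 2002), the claim accrued on December 1, 2002.
The untolled deadline — 5 years after December 1, 2002 — is December 1, 2007.
The plaintiff's legal incapacity from April 15, 2005 to April 4, 2006 tolled the period for 354 days, extending the deadline to November 19, 2008.
The period was tolled for 372 days by the defendant's active military service (December 10, 2007 to December 16, 2008), pushing the deadline to November 26, 2009.
No stated provision tolls the period for the defendant's absence, so the interval from March 16, 2004 to June 10, 2004 has no effect on the deadline.

November 26, 2009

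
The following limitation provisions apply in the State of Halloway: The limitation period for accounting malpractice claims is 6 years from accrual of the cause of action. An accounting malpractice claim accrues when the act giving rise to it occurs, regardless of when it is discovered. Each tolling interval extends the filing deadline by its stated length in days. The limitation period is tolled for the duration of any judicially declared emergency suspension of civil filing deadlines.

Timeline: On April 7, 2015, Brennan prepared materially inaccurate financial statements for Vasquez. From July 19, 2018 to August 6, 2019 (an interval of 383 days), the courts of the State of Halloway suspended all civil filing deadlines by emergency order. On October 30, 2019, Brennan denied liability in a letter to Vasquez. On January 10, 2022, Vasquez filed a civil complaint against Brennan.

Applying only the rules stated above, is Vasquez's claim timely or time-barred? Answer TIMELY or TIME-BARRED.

TIMELY

The claim accrued on April 7, 2015, when the wrongful act occurred.
6 years from April 7, 2015 is April 7, 2021.
Because the emergency suspension of filing deadlines ran from July 19, 2018 to August 6, 2019, the deadline is extended by 383 days to April 25, 2022.
None of the other events listed affects the running of the period under the stated rules.
Filing on January 10, 2022 beat the April 25, 2022 deadline — the action is timely.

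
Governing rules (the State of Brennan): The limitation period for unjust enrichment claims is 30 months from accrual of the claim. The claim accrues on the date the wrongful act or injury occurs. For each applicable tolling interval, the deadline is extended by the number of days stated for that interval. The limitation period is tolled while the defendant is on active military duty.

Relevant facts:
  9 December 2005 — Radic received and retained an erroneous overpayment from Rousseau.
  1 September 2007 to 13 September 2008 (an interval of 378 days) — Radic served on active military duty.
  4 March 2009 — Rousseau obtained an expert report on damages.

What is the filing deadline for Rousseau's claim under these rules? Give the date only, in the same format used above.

22 June 2009

The limitation period began to run on 9 December 2005.
The untolled deadline — 30 months after 9 December 2005 — is 9 June 2008.
Because the defendant's active military service ran from 1 September 2007 to 13 September 2008, the deadline is extended by 378 days to 22 June 2009.
The other events in the timeline have no effect on the limitation period under the stated rules.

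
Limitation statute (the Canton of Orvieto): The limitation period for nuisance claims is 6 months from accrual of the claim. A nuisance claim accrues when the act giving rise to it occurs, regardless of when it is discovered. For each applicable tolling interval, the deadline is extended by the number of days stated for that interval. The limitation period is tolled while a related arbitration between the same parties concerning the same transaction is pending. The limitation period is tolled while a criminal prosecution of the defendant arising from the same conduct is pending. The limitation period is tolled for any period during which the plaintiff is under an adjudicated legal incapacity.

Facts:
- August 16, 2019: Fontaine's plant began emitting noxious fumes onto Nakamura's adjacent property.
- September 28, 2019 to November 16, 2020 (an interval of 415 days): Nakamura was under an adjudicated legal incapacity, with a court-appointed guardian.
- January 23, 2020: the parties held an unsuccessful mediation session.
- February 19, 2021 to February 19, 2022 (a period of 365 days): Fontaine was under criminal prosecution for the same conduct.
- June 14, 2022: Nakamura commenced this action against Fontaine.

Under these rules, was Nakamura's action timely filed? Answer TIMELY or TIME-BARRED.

TIME-BARRED

The claim accrued on August 16, 2019, when the wrongful act occurred.
The untolled deadline — 6 months after August 16, 2019 — is February 16, 2020.
The period was tolled for 415 days by the plaintiff's legal incapacity (September 28, 2019 to November 16, 2020), pushing the deadline to April 6, 2021.
The period was tolled for 365 days by the pending criminal prosecution (February 19, 2021 to February 19, 2022), pushing the deadline to April 6, 2022.
None of the other events listed affects the running of the period under the stated rules.
Nakamura filed on June 14, 2022, after the April 6, 2022 deadline, so the action is time-barred.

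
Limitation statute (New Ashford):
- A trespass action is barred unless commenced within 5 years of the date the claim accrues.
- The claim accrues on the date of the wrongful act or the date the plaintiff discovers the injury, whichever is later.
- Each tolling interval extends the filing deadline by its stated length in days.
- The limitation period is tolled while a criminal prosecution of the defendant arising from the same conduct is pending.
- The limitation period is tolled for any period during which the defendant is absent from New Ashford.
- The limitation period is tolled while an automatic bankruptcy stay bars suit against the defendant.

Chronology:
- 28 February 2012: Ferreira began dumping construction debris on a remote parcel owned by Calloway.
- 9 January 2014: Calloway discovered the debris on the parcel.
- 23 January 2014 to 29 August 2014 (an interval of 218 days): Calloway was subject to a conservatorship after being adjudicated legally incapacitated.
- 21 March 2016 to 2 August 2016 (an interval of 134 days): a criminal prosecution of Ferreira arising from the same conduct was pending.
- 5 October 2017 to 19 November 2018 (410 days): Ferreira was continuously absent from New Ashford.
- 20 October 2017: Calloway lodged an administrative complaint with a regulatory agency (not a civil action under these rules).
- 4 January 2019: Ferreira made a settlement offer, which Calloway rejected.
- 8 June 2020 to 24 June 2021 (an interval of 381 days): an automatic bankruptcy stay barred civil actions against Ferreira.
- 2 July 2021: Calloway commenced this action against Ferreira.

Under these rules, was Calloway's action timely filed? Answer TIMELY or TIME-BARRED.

TIMELY

The claim accrued on 9 January 2014 — the later of the 28 February 2012 act and the 9 January 2014 discovery.
Adding the 5 years base period to 9 January 2014 gives a deadline of 9 January 2019, before any tolling.
The period was tolled for 134 days by the pending criminal prosecution (21 March 2016 to 2 August 2016), pushing the deadline to 23 May 2019.
Because the defendant's absence from the jurisdiction ran from 5 October 2017 to 19 November 2018, the deadline is extended by 410 days to 6 July 2020.
Because the automatic bankruptcy stay ran from 8 June 2020 to 24 June 2021, the deadline is extended by 381 days to 22 July 2021.
No stated provision tolls the period for the plaintiff's incapacity, so the interval from 23 January 2014 to 29 August 2014 has no effect on the deadline.
None of the other events listed affects the running of the period under the stated rules.
Calloway filed on 2 July 2021, before the 22 July 2021 deadline, so the action is timely.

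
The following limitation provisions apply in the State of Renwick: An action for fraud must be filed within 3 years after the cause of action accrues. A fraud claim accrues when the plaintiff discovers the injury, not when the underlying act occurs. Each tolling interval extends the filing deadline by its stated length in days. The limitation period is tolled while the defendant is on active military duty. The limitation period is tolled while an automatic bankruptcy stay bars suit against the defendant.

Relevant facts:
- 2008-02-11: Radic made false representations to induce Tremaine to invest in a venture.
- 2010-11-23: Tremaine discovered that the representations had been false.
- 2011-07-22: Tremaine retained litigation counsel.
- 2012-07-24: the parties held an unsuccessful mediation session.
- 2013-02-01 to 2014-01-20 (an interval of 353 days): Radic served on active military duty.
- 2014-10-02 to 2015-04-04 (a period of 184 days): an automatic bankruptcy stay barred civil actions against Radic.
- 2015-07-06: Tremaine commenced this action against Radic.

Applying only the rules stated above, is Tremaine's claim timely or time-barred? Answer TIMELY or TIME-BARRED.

TIME-BARRED

Accrual is tied to discovery, so the period began on 2010-11-23 rather than on 2008-02-11 when the act occurred.
3 years from 2010-11-23 is 2013-11-23.
Because the defendant's active military service ran from 2013-02-01 to 2014-01-20, the deadline is extended by 353 days to 2014-11-11.
Because the automatic bankruptcy stay ran from 2014-10-02 to 2015-04-04, the deadline is extended by 184 days to 2015-05-14.
Nothing else in the chronology tolls or restarts the period.
The 2015-07-06 filing falls after the 2015-05-14 deadline; the claim is time-barred.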